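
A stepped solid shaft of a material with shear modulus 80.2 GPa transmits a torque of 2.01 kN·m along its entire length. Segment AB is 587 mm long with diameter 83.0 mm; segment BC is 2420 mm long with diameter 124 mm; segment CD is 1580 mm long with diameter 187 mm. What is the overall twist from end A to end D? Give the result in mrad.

6.10 mrad

J_AB = π(0.0830)⁴/32 = 4.66×10^-6 m⁴; J_BC = π(0.124)⁴/32 = 2.32×10^-5 m⁴; J_CD = π(0.187)⁴/32 = 1.20×10^-4 m⁴.
θ = (T/G)·Σ L_i/J_i = (2010/80.2×10⁹)·(0.587/4.66×10^-6 + 2.42/2.32×10^-5 + 1.58/1.20×10^-4) = 6.100×10^-3 rad.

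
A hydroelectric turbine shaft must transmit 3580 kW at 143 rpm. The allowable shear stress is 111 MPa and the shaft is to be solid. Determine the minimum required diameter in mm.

ω = 2π·143/60 = 14.97 rad/s, so T = P/ω = 3580×10³ / 14.97 = 239100 N·m.
For a solid shaft τ_max = 16T/(πd³), so d = (16T/(π τ_allow))^(1/3) = (16·239100/(π·1.11×10^8))^(1/3) = 0.2222 m.

222 mm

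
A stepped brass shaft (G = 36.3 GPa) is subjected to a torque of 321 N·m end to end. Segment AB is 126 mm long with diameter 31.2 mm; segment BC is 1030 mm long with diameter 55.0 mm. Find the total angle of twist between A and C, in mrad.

22.1 mrad

J_AB = π(0.0312)⁴/32 = 9.30×10^-8 m⁴; J_BC = π(0.0550)⁴/32 = 8.98×10^-7 m⁴.
θ = (T/G)·Σ L_i/J_i = (321.0/36.3×10⁹)·(0.126/9.30×10^-8 + 1.03/8.98×10^-7) = 0.02212 rad.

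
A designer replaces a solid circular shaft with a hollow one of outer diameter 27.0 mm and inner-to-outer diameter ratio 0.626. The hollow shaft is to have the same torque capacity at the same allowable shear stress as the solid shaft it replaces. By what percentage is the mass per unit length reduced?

32.0 %

Equal τ_max and T ⇒ the solid shaft needs d_s³ = d_o³(1−k⁴), so d_s = 27.0·(1−0.626⁴)^(1/3) = 25.54 mm.
Area ratio A_h/A_s = d_o²(1−k²)/d_s² = (1−k²)/(1−k⁴)^(2/3) = 0.6796.
Mass saving = 1 − 0.6796 = 32.0 %.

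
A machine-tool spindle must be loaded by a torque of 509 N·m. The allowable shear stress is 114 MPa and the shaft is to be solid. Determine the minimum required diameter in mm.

28.3 mm

For a solid shaft τ_max = 16T/(πd³), so d = (16T/(π τ_allow))^(1/3) = (16·509.0/(π·1.14×10^8))^(1/3) = 0.02833 m.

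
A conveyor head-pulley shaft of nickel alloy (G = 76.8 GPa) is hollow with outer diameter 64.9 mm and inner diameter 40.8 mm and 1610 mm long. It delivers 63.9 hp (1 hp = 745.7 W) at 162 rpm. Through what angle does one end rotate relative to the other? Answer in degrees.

2.30°

ω = 2π·162/60 = 16.96 rad/s, so T = P/ω = 63.9×745.7 / 16.96 = 2809 N·m.
J = π(d_o⁴ − d_i⁴)/32 = π(0.0649⁴ − 0.0408⁴)/32 = 1.470×10^-6 m⁴.
θ = T·L/(G·J) = 2809 × 1.61 / (76.8×10⁹ × 1.470×10^-6) = 0.04006 rad.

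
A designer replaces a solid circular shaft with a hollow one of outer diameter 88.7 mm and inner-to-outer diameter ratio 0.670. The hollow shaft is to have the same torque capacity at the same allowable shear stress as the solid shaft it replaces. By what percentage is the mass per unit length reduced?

Equal τ_max and T ⇒ the solid shaft needs d_s³ = d_o³(1−k⁴), so d_s = 88.7·(1−0.670⁴)^(1/3) = 82.29 mm.
Area ratio A_h/A_s = d_o²(1−k²)/d_s² = (1−k²)/(1−k⁴)^(2/3) = 0.6403.
Mass saving = 1 − 0.6403 = 36.0 %.

36.0 %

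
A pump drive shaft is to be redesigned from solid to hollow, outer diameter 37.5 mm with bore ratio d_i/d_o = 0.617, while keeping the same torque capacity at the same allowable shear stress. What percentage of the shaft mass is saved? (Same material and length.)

31.3 %

Equal τ_max and T ⇒ the solid shaft needs d_s³ = d_o³(1−k⁴), so d_s = 37.5·(1−0.617⁴)^(1/3) = 35.59 mm.
Area ratio A_h/A_s = d_o²(1−k²)/d_s² = (1−k²)/(1−k⁴)^(2/3) = 0.6874.
Mass saving = 1 − 0.6874 = 31.3 %.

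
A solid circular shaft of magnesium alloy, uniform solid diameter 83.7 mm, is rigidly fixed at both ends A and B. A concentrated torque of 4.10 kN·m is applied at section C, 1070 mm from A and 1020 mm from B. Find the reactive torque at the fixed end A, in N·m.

With uniform GJ and both ends fixed, compatibility θ_AC = θ_CB gives T_A·a = T_B·b, together with T_A + T_B = T₀.
T_A = T₀·b/(a+b) = 4100·1020/2090 = 2001 N·m; T_B = 2099 N·m.

2000 N·m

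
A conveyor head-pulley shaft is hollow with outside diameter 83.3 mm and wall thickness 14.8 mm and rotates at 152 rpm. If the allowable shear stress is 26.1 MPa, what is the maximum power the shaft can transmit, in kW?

39.0 kW

J = π(d_o⁴ − d_i⁴)/32 = π(0.0833⁴ − 0.0537⁴)/32 = 3.911×10^-6 m⁴.
T_max = τ_allow·J/r = 2.61×10^7 × 3.911×10^-6 / 0.0416 = 2451 N·m.
ω = 2π·152/60 = 15.92 rad/s, so P_max = T_max·ω = 3.901×10^4 W.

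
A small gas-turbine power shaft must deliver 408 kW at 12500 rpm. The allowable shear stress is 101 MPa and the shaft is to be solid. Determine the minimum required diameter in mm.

ω = 2π·12500/60 = 1309 rad/s, so T = P/ω = 408×10³ / 1309 = 311.7 N·m.
For a solid shaft τ_max = 16T/(πd³), so d = (16T/(π τ_allow))^(1/3) = (16·311.7/(π·1.01×10^8))^(1/3) = 0.02505 m.

25.0 mm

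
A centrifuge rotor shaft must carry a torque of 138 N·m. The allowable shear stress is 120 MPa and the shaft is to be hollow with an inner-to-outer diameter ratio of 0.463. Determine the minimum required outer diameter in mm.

For a hollow shaft with d_i/d_o = 0.463: τ_max = 16T/(π d_o³ (1−k⁴)), so d_o = [16T/(π τ_allow (1−k⁴))]^(1/3) = [16·138.0/(π·1.20×10^8·0.9540)]^(1/3) = 0.01831 m.

18.3 mm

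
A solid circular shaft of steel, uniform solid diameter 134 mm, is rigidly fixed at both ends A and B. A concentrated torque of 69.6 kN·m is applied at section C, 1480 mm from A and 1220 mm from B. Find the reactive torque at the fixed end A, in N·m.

31400 N·m

With uniform GJ and both ends fixed, compatibility θ_AC = θ_CB gives T_A·a = T_B·b, together with T_A + T_B = T₀.
T_A = T₀·b/(a+b) = 69600·1220/2700 = 31450 N·m; T_B = 38150 N·m.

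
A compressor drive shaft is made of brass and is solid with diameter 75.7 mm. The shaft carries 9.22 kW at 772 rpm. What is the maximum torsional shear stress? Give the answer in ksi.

0.194 ksi

ω = 2π·772/60 = 80.84 rad/s, so T = P/ω = 9.22×10³ / 80.84 = 114.0 N·m.
J = πd⁴/32 = π(0.0757)⁴/32 = 3.224×10^-6 m⁴.
τ_max = T·r/J = 114.0 × 0.0379 / 3.224×10^-6 = 1.339×10^6 Pa.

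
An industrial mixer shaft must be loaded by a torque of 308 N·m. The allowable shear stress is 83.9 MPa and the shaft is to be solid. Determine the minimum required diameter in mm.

For a solid shaft τ_max = 16T/(πd³), so d = (16T/(π τ_allow))^(1/3) = (16·308.0/(π·8.39×10^7))^(1/3) = 0.02654 m.

26.5 mm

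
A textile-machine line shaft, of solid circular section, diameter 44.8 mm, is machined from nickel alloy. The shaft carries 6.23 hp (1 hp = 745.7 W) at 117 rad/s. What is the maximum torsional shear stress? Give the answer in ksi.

ω = 117 rad/s, so T = P/ω = 6.23×745.7 / 117.0 = 39.71 N·m.
J = πd⁴/32 = π(0.0448)⁴/32 = 3.955×10^-7 m⁴.
τ_max = T·r/J = 39.71 × 0.0224 / 3.955×10^-7 = 2.249×10^6 Pa.

0.326 ksi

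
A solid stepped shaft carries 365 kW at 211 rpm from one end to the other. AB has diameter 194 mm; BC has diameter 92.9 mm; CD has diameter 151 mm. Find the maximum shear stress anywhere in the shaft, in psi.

ω = 2π·211/60 = 22.10 rad/s, so T = P/ω = 365×10³ / 22.10 = 16520 N·m.
Under the same torque, τ_max = 16T/(πd³) is largest where d is smallest — segment BC (d = 92.9 mm).
τ_max = 16·16520/(π·(0.0929)³) = 1.049×10^8 Pa.

15200 psi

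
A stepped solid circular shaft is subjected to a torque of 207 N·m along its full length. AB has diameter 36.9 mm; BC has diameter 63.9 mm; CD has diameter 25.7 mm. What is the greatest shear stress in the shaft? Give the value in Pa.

6.21e7 Pa

Under the same torque, τ_max = 16T/(πd³) is largest where d is smallest — segment CD (d = 25.7 mm).
τ_max = 16·207.0/(π·(0.0257)³) = 6.211×10^7 Pa.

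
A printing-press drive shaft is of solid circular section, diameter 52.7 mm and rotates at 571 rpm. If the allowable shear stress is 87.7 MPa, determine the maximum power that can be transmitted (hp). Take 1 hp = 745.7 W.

J = πd⁴/32 = π(0.0527)⁴/32 = 7.573×10^-7 m⁴.
T_max = τ_allow·J/r = 8.77×10^7 × 7.573×10^-7 / 0.0264 = 2520 N·m.
ω = 2π·571/60 = 59.79 rad/s, so P_max = T_max·ω = 1.507×10^5 W.

202 hp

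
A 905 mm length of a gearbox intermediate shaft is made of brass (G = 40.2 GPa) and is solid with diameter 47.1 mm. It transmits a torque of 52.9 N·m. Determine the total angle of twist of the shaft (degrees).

0.141°

J = πd⁴/32 = π(0.0471)⁴/32 = 4.832×10^-7 m⁴.
θ = T·L/(G·J) = 52.90 × 0.905 / (40.2×10⁹ × 4.832×10^-7) = 2.465×10^-3 rad.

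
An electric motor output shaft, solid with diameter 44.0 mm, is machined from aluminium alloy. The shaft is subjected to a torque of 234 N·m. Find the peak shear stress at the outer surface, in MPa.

14.0 MPa

J = πd⁴/32 = π(0.0440)⁴/32 = 3.680×10^-7 m⁴.
τ_max = T·r/J = 234.0 × 0.0220 / 3.680×10^-7 = 1.399×10^7 Pa.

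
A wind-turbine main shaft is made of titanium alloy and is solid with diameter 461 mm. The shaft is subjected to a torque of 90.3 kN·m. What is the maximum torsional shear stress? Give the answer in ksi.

0.681 ksi

J = πd⁴/32 = π(0.461)⁴/32 = 4.434×10^-3 m⁴.
τ_max = T·r/J = 90300 × 0.231 / 4.434×10^-3 = 4.694×10^6 Pa.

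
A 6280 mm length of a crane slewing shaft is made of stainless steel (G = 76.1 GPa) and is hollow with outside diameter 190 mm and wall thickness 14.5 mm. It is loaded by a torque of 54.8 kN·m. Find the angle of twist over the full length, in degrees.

4.18°

J = π(d_o⁴ − d_i⁴)/32 = π(0.190⁴ − 0.161⁴)/32 = 6.198×10^-5 m⁴.
θ = T·L/(G·J) = 54800 × 6.28 / (76.1×10⁹ × 6.198×10^-5) = 0.07296 rad.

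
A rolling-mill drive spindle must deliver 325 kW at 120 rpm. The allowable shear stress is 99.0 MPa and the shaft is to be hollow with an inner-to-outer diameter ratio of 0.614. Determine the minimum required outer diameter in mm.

ω = 2π·120/60 = 12.57 rad/s, so T = P/ω = 325×10³ / 12.57 = 25860 N·m.
For a hollow shaft with d_i/d_o = 0.614: τ_max = 16T/(π d_o³ (1−k⁴)), so d_o = [16T/(π τ_allow (1−k⁴))]^(1/3) = [16·25860/(π·9.90×10^7·0.8579)]^(1/3) = 0.1158 m.

116 mm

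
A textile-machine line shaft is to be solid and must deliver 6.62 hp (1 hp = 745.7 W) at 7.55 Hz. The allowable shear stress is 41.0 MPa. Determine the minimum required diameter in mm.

ω = 2π·7.55 = 47.44 rad/s, so T = P/ω = 6.62×745.7 / 47.44 = 104.1 N·m.
For a solid shaft τ_max = 16T/(πd³), so d = (16T/(π τ_allow))^(1/3) = (16·104.1/(π·4.10×10^7))^(1/3) = 0.02347 m.

23.5 mm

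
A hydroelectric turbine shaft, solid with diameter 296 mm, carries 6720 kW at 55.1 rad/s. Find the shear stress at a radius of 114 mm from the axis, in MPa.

ω = 55.1 rad/s, so T = P/ω = 6720×10³ / 55.10 = 122000 N·m.
J = πd⁴/32 = π(0.296)⁴/32 = 7.536×10^-4 m⁴.
Shear stress varies linearly with radius: τ = T·r/J = 122000 × 0.114 / 7.536×10^-4 = 1.845×10^7 Pa.

18.4 MPa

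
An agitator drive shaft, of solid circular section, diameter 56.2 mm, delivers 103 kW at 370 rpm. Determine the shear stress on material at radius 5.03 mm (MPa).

ω = 2π·370/60 = 38.75 rad/s, so T = P/ω = 103×10³ / 38.75 = 2658 N·m.
J = πd⁴/32 = π(0.0562)⁴/32 = 9.794×10^-7 m⁴.
Shear stress varies linearly with radius: τ = T·r/J = 2658 × 0.00503 / 9.794×10^-7 = 1.365×10^7 Pa.

13.7 MPa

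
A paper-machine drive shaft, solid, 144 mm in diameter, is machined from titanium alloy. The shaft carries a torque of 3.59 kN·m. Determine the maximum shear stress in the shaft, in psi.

888 psi

J = πd⁴/32 = π(0.144)⁴/32 = 4.221×10^-5 m⁴.
τ_max = T·r/J = 3590 × 0.0720 / 4.221×10^-5 = 6.123×10^6 Pa.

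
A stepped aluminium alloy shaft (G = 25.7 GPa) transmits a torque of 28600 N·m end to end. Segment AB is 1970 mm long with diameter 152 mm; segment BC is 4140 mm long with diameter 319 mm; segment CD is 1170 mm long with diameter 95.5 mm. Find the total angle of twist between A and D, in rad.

J_AB = π(0.152)⁴/32 = 5.24×10^-5 m⁴; J_BC = π(0.319)⁴/32 = 1.02×10^-3 m⁴; J_CD = π(0.0955)⁴/32 = 8.17×10^-6 m⁴.
θ = (T/G)·Σ L_i/J_i = (28600/25.7×10⁹)·(1.97/5.24×10^-5 + 4.14/1.02×10^-3 + 1.17/8.17×10^-6) = 0.2058 rad.

0.206 rad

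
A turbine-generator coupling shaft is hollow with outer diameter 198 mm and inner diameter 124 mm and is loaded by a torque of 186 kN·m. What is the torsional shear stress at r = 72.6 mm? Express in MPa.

106 MPa

J = π(d_o⁴ − d_i⁴)/32 = π(0.198⁴ − 0.124⁴)/32 = 1.277×10^-4 m⁴.
Shear stress varies linearly with radius: τ = T·r/J = 186000 × 0.0726 / 1.277×10^-4 = 1.058×10^8 Pa.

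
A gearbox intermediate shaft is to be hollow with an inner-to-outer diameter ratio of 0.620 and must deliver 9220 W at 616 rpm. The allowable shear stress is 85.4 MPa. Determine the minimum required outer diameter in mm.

21.5 mm

ω = 2π·616/60 = 64.51 rad/s, so T = P/ω = 9220 / 64.51 = 142.9 N·m.
For a hollow shaft with d_i/d_o = 0.620: τ_max = 16T/(π d_o³ (1−k⁴)), so d_o = [16T/(π τ_allow (1−k⁴))]^(1/3) = [16·142.9/(π·8.54×10^7·0.8522)]^(1/3) = 0.02155 m.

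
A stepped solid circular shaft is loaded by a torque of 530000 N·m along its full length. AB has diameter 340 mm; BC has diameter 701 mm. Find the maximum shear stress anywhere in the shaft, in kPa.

68700 kPa

Under the same torque, τ_max = 16T/(πd³) is largest where d is smallest — segment AB (d = 340 mm).
τ_max = 16·530000/(π·(0.340)³) = 6.868×10^7 Pa.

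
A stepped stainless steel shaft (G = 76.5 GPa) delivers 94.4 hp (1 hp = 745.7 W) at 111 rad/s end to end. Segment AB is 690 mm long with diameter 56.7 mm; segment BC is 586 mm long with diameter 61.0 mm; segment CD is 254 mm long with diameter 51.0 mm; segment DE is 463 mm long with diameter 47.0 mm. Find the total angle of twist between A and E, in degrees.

1.17°

ω = 111 rad/s, so T = P/ω = 94.4×745.7 / 111.0 = 634.2 N·m.
J_AB = π(0.0567)⁴/32 = 1.01×10^-6 m⁴; J_BC = π(0.0610)⁴/32 = 1.36×10^-6 m⁴; J_CD = π(0.0510)⁴/32 = 6.64×10^-7 m⁴; J_DE = π(0.0470)⁴/32 = 4.79×10^-7 m⁴.
θ = (T/G)·Σ L_i/J_i = (634.2/76.5×10⁹)·(0.690/1.01×10^-6 + 0.586/1.36×10^-6 + 0.254/6.64×10^-7 + 0.463/4.79×10^-7) = 0.02039 rad.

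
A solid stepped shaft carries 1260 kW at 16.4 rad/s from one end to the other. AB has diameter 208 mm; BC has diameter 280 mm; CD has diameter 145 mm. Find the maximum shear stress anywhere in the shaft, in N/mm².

ω = 16.4 rad/s, so T = P/ω = 1260×10³ / 16.40 = 76830 N·m.
Under the same torque, τ_max = 16T/(πd³) is largest where d is smallest — segment CD (d = 145 mm).
τ_max = 16·76830/(π·(0.145)³) = 1.283×10^8 Pa.

128 N/mm²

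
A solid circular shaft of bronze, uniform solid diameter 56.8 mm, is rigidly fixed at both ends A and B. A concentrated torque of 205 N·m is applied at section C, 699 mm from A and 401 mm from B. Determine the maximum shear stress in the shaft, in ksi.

With uniform GJ and both ends fixed, compatibility θ_AC = θ_CB gives T_A·a = T_B·b, together with T_A + T_B = T₀.
T_A = T₀·b/(a+b) = 205.0·401/1100 = 74.73 N·m; T_B = 130.3 N·m.
τ in each portion: τ_AC = 2.08×10^6 Pa, τ_CB = 3.62×10^6 Pa; maximum is in CB.
τ_max = T_CB·r/J = 130.3·0.0284/1.02×10^-6 = 3.620×10^6 Pa.

0.525 ksi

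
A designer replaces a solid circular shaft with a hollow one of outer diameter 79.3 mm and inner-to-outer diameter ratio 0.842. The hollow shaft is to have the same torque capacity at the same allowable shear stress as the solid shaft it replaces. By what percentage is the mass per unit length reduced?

53.6 %

Equal τ_max and T ⇒ the solid shaft needs d_s³ = d_o³(1−k⁴), so d_s = 79.3·(1−0.842⁴)^(1/3) = 62.83 mm.
Area ratio A_h/A_s = d_o²(1−k²)/d_s² = (1−k²)/(1−k⁴)^(2/3) = 0.4636.
Mass saving = 1 − 0.4636 = 53.6 %.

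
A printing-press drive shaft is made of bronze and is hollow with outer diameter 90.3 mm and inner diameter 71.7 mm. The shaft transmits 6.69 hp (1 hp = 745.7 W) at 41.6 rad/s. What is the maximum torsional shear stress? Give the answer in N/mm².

ω = 41.6 rad/s, so T = P/ω = 6.69×745.7 / 41.60 = 119.9 N·m.
J = π(d_o⁴ − d_i⁴)/32 = π(0.0903⁴ − 0.0717⁴)/32 = 3.933×10^-6 m⁴.
τ_max = T·r/J = 119.9 × 0.0451 / 3.933×10^-6 = 1.377×10^6 Pa.

1.38 N/mm²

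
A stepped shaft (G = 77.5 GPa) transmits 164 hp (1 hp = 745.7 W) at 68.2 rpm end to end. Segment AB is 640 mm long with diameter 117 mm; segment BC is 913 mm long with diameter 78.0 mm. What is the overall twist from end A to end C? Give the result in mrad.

63.2 mrad

ω = 2π·68.2/60 = 7.142 rad/s, so T = P/ω = 164×745.7 / 7.142 = 17120 N·m.
J_AB = π(0.117)⁴/32 = 1.84×10^-5 m⁴; J_BC = π(0.0780)⁴/32 = 3.63×10^-6 m⁴.
θ = (T/G)·Σ L_i/J_i = (17120/77.5×10⁹)·(0.640/1.84×10^-5 + 0.913/3.63×10^-6) = 0.06320 rad.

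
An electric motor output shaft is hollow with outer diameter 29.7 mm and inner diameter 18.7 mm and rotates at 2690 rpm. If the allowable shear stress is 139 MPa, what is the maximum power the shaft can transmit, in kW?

170 kW

J = π(d_o⁴ − d_i⁴)/32 = π(0.0297⁴ − 0.0187⁴)/32 = 6.438×10^-8 m⁴.
T_max = τ_allow·J/r = 1.39×10^8 × 6.438×10^-8 / 0.0149 = 602.6 N·m.
ω = 2π·2690/60 = 281.7 rad/s, so P_max = T_max·ω = 1.698×10^5 W.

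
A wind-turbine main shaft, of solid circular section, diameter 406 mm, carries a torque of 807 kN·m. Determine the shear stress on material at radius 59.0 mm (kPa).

J = πd⁴/32 = π(0.406)⁴/32 = 2.667×10^-3 m⁴.
Shear stress varies linearly with radius: τ = T·r/J = 807000 × 0.0590 / 2.667×10^-3 = 1.785×10^7 Pa.

17800 kPa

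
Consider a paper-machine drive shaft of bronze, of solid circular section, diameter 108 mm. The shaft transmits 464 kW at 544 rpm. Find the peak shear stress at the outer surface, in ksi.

ω = 2π·544/60 = 56.97 rad/s, so T = P/ω = 464×10³ / 56.97 = 8145 N·m.
J = πd⁴/32 = π(0.108)⁴/32 = 1.336×10^-5 m⁴.
τ_max = T·r/J = 8145 × 0.0540 / 1.336×10^-5 = 3.293×10^7 Pa.

4.78 ksi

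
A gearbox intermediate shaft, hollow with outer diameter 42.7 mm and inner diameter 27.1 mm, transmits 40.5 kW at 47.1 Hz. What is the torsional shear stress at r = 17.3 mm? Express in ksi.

ω = 2π·47.1 = 295.9 rad/s, so T = P/ω = 40.5×10³ / 295.9 = 136.9 N·m.
J = π(d_o⁴ − d_i⁴)/32 = π(0.0427⁴ − 0.0271⁴)/32 = 2.734×10^-7 m⁴.
Shear stress varies linearly with radius: τ = T·r/J = 136.9 × 0.0173 / 2.734×10^-7 = 8.659×10^6 Pa.

1.26 ksi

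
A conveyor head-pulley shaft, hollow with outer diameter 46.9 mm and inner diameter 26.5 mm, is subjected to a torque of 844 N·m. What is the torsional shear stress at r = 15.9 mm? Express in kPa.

J = π(d_o⁴ − d_i⁴)/32 = π(0.0469⁴ − 0.0265⁴)/32 = 4.266×10^-7 m⁴.
Shear stress varies linearly with radius: τ = T·r/J = 844.0 × 0.0159 / 4.266×10^-7 = 3.146×10^7 Pa.

31500 kPa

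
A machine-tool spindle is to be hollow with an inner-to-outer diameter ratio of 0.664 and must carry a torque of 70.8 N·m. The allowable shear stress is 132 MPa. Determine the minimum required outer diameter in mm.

For a hollow shaft with d_i/d_o = 0.664: τ_max = 16T/(π d_o³ (1−k⁴)), so d_o = [16T/(π τ_allow (1−k⁴))]^(1/3) = [16·70.80/(π·1.32×10^8·0.8056)]^(1/3) = 0.01502 m.

15.0 mm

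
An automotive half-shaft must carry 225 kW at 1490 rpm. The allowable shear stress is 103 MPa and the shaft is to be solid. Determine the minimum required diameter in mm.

41.5 mm

ω = 2π·1490/60 = 156.0 rad/s, so T = P/ω = 225×10³ / 156.0 = 1442 N·m.
For a solid shaft τ_max = 16T/(πd³), so d = (16T/(π τ_allow))^(1/3) = (16·1442/(π·1.03×10^8))^(1/3) = 0.04147 m.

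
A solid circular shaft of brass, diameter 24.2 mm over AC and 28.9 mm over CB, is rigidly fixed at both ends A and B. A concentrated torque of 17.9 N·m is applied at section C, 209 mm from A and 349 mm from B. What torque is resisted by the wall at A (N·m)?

8.07 N·m

Compatibility: T_A·a/J_AC = T_B·b/J_CB with T_A + T_B = T₀.
J_AC = 3.37×10^-8 m⁴, J_CB = 6.85×10^-8 m⁴, so T_A = T₀·(J_AC/a)/((J_AC/a)+(J_CB/b)) = 8.070 N·m, T_B = 9.830 N·m.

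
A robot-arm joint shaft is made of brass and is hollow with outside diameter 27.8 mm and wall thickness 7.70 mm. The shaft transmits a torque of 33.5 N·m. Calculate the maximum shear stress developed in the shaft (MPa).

J = π(d_o⁴ − d_i⁴)/32 = π(0.0278⁴ − 0.0124⁴)/32 = 5.632×10^-8 m⁴.
τ_max = T·r/J = 33.50 × 0.0139 / 5.632×10^-8 = 8.268×10^6 Pa.

8.27 MPa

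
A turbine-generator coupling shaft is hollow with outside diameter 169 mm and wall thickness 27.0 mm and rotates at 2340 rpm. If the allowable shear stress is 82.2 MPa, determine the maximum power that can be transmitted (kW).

J = π(d_o⁴ − d_i⁴)/32 = π(0.169⁴ − 0.115⁴)/32 = 6.291×10^-5 m⁴.
T_max = τ_allow·J/r = 8.22×10^7 × 6.291×10^-5 / 0.0845 = 61200 N·m.
ω = 2π·2340/60 = 245.0 rad/s, so P_max = T_max·ω = 1.500×10^7 W.

15000 kW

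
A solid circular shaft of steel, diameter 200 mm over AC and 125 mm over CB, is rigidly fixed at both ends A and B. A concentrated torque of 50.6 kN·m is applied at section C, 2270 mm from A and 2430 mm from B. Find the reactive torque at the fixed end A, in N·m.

Compatibility: T_A·a/J_AC = T_B·b/J_CB with T_A + T_B = T₀.
J_AC = 1.57×10^-4 m⁴, J_CB = 2.40×10^-5 m⁴, so T_A = T₀·(J_AC/a)/((J_AC/a)+(J_CB/b)) = 44290 N·m, T_B = 6313 N·m.

44300 N·m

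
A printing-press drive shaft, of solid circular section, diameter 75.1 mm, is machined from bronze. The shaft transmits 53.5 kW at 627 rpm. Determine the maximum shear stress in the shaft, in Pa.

9.80e6 Pa

ω = 2π·627/60 = 65.66 rad/s, so T = P/ω = 53.5×10³ / 65.66 = 814.8 N·m.
J = πd⁴/32 = π(0.0751)⁴/32 = 3.123×10^-6 m⁴.
τ_max = T·r/J = 814.8 × 0.0376 / 3.123×10^-6 = 9.797×10^6 Pa.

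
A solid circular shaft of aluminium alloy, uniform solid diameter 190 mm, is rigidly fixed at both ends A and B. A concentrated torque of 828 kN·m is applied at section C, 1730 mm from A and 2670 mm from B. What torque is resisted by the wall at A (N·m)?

With uniform GJ and both ends fixed, compatibility θ_AC = θ_CB gives T_A·a = T_B·b, together with T_A + T_B = T₀.
T_A = T₀·b/(a+b) = 828000·2670/4400 = 502400 N·m; T_B = 325600 N·m.

502000 N·m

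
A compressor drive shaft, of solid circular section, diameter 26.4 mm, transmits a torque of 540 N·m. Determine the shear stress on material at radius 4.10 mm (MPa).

46.4 MPa

J = πd⁴/32 = π(0.0264)⁴/32 = 4.769×10^-8 m⁴.
Shear stress varies linearly with radius: τ = T·r/J = 540.0 × 0.00410 / 4.769×10^-8 = 4.643×10^7 Pa.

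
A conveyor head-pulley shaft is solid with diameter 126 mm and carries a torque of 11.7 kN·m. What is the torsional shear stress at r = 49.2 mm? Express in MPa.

23.3 MPa

J = πd⁴/32 = π(0.126)⁴/32 = 2.474×10^-5 m⁴.
Shear stress varies linearly with radius: τ = T·r/J = 11700 × 0.0492 / 2.474×10^-5 = 2.326×10^7 Pa.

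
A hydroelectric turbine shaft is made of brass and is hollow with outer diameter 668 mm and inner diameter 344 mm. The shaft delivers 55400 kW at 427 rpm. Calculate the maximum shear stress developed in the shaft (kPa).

ω = 2π·427/60 = 44.72 rad/s, so T = P/ω = 55400×10³ / 44.72 = 1.239e6 N·m.
J = π(d_o⁴ − d_i⁴)/32 = π(0.668⁴ − 0.344⁴)/32 = 0.01817 m⁴.
τ_max = T·r/J = 1.239e6 × 0.334 / 0.01817 = 2.277×10^7 Pa.

22800 kPa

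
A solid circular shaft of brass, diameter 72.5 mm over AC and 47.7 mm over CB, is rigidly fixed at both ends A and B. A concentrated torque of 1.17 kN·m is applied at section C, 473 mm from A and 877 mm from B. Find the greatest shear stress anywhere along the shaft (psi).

2060 psi

Compatibility: T_A·a/J_AC = T_B·b/J_CB with T_A + T_B = T₀.
J_AC = 2.71×10^-6 m⁴, J_CB = 5.08×10^-7 m⁴, so T_A = T₀·(J_AC/a)/((J_AC/a)+(J_CB/b)) = 1063 N·m, T_B = 107.4 N·m.
τ in each portion: τ_AC = 1.42×10^7 Pa, τ_CB = 5.04×10^6 Pa; maximum is in AC.
τ_max = T_AC·r/J = 1063·0.0362/2.71×10^-6 = 1.420×10^7 Pa.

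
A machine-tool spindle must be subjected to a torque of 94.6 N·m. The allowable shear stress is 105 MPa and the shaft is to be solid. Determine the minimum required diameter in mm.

For a solid shaft τ_max = 16T/(πd³), so d = (16T/(π τ_allow))^(1/3) = (16·94.60/(π·1.05×10^8))^(1/3) = 0.01662 m.

16.6 mm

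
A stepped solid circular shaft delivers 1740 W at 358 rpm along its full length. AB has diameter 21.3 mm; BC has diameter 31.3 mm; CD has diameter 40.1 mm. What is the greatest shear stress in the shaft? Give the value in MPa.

ω = 2π·358/60 = 37.49 rad/s, so T = P/ω = 1740 / 37.49 = 46.41 N·m.
Under the same torque, τ_max = 16T/(πd³) is largest where d is smallest — segment AB (d = 21.3 mm).
τ_max = 16·46.41/(π·(0.0213)³) = 2.446×10^7 Pa.

24.5 MPa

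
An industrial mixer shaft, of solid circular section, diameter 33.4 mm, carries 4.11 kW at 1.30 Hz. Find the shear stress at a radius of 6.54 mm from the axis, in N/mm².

ω = 2π·1.30 = 8.168 rad/s, so T = P/ω = 4.11×10³ / 8.168 = 503.2 N·m.
J = πd⁴/32 = π(0.0334)⁴/32 = 1.222×10^-7 m⁴.
Shear stress varies linearly with radius: τ = T·r/J = 503.2 × 0.00654 / 1.222×10^-7 = 2.693×10^7 Pa.

26.9 N/mm²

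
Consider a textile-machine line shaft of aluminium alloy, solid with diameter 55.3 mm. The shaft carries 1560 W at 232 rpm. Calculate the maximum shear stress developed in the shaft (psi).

280 psi

ω = 2π·232/60 = 24.29 rad/s, so T = P/ω = 1560 / 24.29 = 64.21 N·m.
J = πd⁴/32 = π(0.0553)⁴/32 = 9.181×10^-7 m⁴.
τ_max = T·r/J = 64.21 × 0.0276 / 9.181×10^-7 = 1.934×10^6 Pa.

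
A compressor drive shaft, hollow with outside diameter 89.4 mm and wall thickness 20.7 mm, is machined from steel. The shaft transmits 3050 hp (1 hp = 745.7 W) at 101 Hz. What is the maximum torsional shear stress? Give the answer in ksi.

ω = 2π·101 = 634.6 rad/s, so T = P/ω = 3050×745.7 / 634.6 = 3584 N·m.
J = π(d_o⁴ − d_i⁴)/32 = π(0.0894⁴ − 0.0480⁴)/32 = 5.750×10^-6 m⁴.
τ_max = T·r/J = 3584 × 0.0447 / 5.750×10^-6 = 2.786×10^7 Pa.

4.04 ksi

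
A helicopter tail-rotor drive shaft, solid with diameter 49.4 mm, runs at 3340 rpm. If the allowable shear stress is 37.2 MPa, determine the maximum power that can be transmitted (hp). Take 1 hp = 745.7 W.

J = πd⁴/32 = π(0.0494)⁴/32 = 5.847×10^-7 m⁴.
T_max = τ_allow·J/r = 3.72×10^7 × 5.847×10^-7 / 0.0247 = 880.5 N·m.
ω = 2π·3340/60 = 349.8 rad/s, so P_max = T_max·ω = 3.080×10^5 W.

413 hp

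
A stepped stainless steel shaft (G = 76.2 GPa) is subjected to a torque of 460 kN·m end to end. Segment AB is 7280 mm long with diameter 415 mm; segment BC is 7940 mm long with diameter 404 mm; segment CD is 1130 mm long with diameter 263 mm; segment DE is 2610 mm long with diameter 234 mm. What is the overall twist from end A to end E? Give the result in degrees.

J_AB = π(0.415)⁴/32 = 2.91×10^-3 m⁴; J_BC = π(0.404)⁴/32 = 2.62×10^-3 m⁴; J_CD = π(0.263)⁴/32 = 4.70×10^-4 m⁴; J_DE = π(0.234)⁴/32 = 2.94×10^-4 m⁴.
θ = (T/G)·Σ L_i/J_i = (460000/76.2×10⁹)·(7.28/2.91×10^-3 + 7.94/2.62×10^-3 + 1.13/4.70×10^-4 + 2.61/2.94×10^-4) = 0.1015 rad.

5.81°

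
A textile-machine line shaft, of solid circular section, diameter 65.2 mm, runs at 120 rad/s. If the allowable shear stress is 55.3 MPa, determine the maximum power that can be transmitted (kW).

361 kW

J = πd⁴/32 = π(0.0652)⁴/32 = 1.774×10^-6 m⁴.
T_max = τ_allow·J/r = 5.53×10^7 × 1.774×10^-6 / 0.0326 = 3010 N·m.
ω = 120 rad/s, so P_max = T_max·ω = 3.611×10^5 W.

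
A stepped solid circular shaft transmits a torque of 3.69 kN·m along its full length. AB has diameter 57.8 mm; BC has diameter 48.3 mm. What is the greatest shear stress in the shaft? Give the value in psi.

Under the same torque, τ_max = 16T/(πd³) is largest where d is smallest — segment BC (d = 48.3 mm).
τ_max = 16·3690/(π·(0.0483)³) = 1.668×10^8 Pa.

24200 psi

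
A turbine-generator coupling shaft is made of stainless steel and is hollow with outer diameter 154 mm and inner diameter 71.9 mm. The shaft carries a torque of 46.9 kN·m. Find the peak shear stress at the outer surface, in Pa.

J = π(d_o⁴ − d_i⁴)/32 = π(0.154⁴ − 0.0719⁴)/32 = 5.259×10^-5 m⁴.
τ_max = T·r/J = 46900 × 0.0770 / 5.259×10^-5 = 6.866×10^7 Pa.

6.87e7 Pa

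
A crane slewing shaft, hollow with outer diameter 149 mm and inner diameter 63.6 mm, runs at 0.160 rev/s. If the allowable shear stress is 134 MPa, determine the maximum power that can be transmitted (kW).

J = π(d_o⁴ − d_i⁴)/32 = π(0.149⁴ − 0.0636⁴)/32 = 4.678×10^-5 m⁴.
T_max = τ_allow·J/r = 1.34×10^8 × 4.678×10^-5 / 0.0745 = 84150 N·m.
ω = 2π·0.160 = 1.005 rad/s, so P_max = T_max·ω = 8.459×10^4 W.

84.6 kW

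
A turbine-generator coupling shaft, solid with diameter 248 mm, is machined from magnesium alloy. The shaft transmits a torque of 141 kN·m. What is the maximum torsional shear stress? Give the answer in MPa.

J = πd⁴/32 = π(0.248)⁴/32 = 3.714×10^-4 m⁴.
τ_max = T·r/J = 141000 × 0.124 / 3.714×10^-4 = 4.708×10^7 Pa.

47.1 MPa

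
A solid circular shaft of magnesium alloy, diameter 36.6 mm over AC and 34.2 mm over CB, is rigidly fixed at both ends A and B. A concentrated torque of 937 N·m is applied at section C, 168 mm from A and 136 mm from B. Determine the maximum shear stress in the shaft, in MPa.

Compatibility: T_A·a/J_AC = T_B·b/J_CB with T_A + T_B = T₀.
J_AC = 1.76×10^-7 m⁴, J_CB = 1.34×10^-7 m⁴, so T_A = T₀·(J_AC/a)/((J_AC/a)+(J_CB/b)) = 482.5 N·m, T_B = 454.5 N·m.
τ in each portion: τ_AC = 5.01×10^7 Pa, τ_CB = 5.79×10^7 Pa; maximum is in CB.
τ_max = T_CB·r/J = 454.5·0.0171/1.34×10^-7 = 5.786×10^7 Pa.

57.9 MPa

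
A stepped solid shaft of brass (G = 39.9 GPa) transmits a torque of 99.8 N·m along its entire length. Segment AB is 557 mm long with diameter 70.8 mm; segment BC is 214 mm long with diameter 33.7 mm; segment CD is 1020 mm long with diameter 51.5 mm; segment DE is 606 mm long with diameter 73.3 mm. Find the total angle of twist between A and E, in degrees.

0.517°

J_AB = π(0.0708)⁴/32 = 2.47×10^-6 m⁴; J_BC = π(0.0337)⁴/32 = 1.27×10^-7 m⁴; J_CD = π(0.0515)⁴/32 = 6.91×10^-7 m⁴; J_DE = π(0.0733)⁴/32 = 2.83×10^-6 m⁴.
θ = (T/G)·Σ L_i/J_i = (99.80/39.9×10⁹)·(0.557/2.47×10^-6 + 0.214/1.27×10^-7 + 1.02/6.91×10^-7 + 0.606/2.83×10^-6) = 9.021×10^-3 rad.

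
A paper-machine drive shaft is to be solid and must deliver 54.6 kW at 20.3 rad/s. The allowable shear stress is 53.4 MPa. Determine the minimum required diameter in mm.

63.5 mm

ω = 20.3 rad/s, so T = P/ω = 54.6×10³ / 20.30 = 2690 N·m.
For a solid shaft τ_max = 16T/(πd³), so d = (16T/(π τ_allow))^(1/3) = (16·2690/(π·5.34×10^7))^(1/3) = 0.06354 m.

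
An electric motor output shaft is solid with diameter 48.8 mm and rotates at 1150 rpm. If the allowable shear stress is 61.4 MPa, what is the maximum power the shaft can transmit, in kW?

169 kW

J = πd⁴/32 = π(0.0488)⁴/32 = 5.568×10^-7 m⁴.
T_max = τ_allow·J/r = 6.14×10^7 × 5.568×10^-7 / 0.0244 = 1401 N·m.
ω = 2π·1150/60 = 120.4 rad/s, so P_max = T_max·ω = 1.687×10^5 W.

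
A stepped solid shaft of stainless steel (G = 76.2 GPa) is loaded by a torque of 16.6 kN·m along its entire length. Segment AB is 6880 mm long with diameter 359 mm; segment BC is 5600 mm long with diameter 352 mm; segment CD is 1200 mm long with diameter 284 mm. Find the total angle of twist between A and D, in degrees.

J_AB = π(0.359)⁴/32 = 1.63×10^-3 m⁴; J_BC = π(0.352)⁴/32 = 1.51×10^-3 m⁴; J_CD = π(0.284)⁴/32 = 6.39×10^-4 m⁴.
θ = (T/G)·Σ L_i/J_i = (16600/76.2×10⁹)·(6.88/1.63×10^-3 + 5.60/1.51×10^-3 + 1.20/6.39×10^-4) = 2.138×10^-3 rad.

0.122°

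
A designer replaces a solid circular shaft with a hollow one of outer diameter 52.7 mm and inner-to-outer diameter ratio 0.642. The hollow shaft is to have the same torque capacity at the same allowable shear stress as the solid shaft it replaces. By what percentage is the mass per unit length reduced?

33.4 %

Equal τ_max and T ⇒ the solid shaft needs d_s³ = d_o³(1−k⁴), so d_s = 52.7·(1−0.642⁴)^(1/3) = 49.53 mm.
Area ratio A_h/A_s = d_o²(1−k²)/d_s² = (1−k²)/(1−k⁴)^(2/3) = 0.6655.
Mass saving = 1 − 0.6655 = 33.4 %.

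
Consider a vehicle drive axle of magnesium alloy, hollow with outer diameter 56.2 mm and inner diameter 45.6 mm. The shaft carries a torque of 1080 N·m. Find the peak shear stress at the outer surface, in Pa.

5.47e7 Pa

J = π(d_o⁴ − d_i⁴)/32 = π(0.0562⁴ − 0.0456⁴)/32 = 5.549×10^-7 m⁴.
τ_max = T·r/J = 1080 × 0.0281 / 5.549×10^-7 = 5.469×10^7 Pa.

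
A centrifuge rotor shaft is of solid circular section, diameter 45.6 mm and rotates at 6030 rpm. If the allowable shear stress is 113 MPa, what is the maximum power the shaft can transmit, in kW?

J = πd⁴/32 = π(0.0456)⁴/32 = 4.245×10^-7 m⁴.
T_max = τ_allow·J/r = 1.13×10^8 × 4.245×10^-7 / 0.0228 = 2104 N·m.
ω = 2π·6030/60 = 631.5 rad/s, so P_max = T_max·ω = 1.328×10^6 W.

1330 kW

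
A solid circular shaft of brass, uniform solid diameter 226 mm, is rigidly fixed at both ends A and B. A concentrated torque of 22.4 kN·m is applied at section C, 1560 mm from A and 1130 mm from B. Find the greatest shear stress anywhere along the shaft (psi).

831 psi

With uniform GJ and both ends fixed, compatibility θ_AC = θ_CB gives T_A·a = T_B·b, together with T_A + T_B = T₀.
T_A = T₀·b/(a+b) = 22400·1130/2690 = 9410 N·m; T_B = 12990 N·m.
τ in each portion: τ_AC = 4.15×10^6 Pa, τ_CB = 5.73×10^6 Pa; maximum is in CB.
τ_max = T_CB·r/J = 12990·0.113/2.56×10^-4 = 5.731×10^6 Pa.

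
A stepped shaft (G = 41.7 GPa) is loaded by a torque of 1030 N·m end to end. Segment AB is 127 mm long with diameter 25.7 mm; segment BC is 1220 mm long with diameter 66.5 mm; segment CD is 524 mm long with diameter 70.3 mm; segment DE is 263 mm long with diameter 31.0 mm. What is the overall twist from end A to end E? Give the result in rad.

0.166 rad

J_AB = π(0.0257)⁴/32 = 4.28×10^-8 m⁴; J_BC = π(0.0665)⁴/32 = 1.92×10^-6 m⁴; J_CD = π(0.0703)⁴/32 = 2.40×10^-6 m⁴; J_DE = π(0.0310)⁴/32 = 9.07×10^-8 m⁴.
θ = (T/G)·Σ L_i/J_i = (1030/41.7×10⁹)·(0.127/4.28×10^-8 + 1.22/1.92×10^-6 + 0.524/2.40×10^-6 + 0.263/9.07×10^-8) = 0.1660 rad.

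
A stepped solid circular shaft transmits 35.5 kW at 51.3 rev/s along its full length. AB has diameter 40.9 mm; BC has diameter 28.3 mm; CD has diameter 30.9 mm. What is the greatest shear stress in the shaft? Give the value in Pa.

2.47e7 Pa

ω = 2π·51.3 = 322.3 rad/s, so T = P/ω = 35.5×10³ / 322.3 = 110.1 N·m.
Under the same torque, τ_max = 16T/(πd³) is largest where d is smallest — segment BC (d = 28.3 mm).
τ_max = 16·110.1/(π·(0.0283)³) = 2.475×10^7 Pa.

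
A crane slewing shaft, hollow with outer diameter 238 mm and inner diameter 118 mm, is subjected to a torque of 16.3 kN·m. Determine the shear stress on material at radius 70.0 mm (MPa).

3.86 MPa

J = π(d_o⁴ − d_i⁴)/32 = π(0.238⁴ − 0.118⁴)/32 = 2.960×10^-4 m⁴.
Shear stress varies linearly with radius: τ = T·r/J = 16300 × 0.0700 / 2.960×10^-4 = 3.855×10^6 Pa.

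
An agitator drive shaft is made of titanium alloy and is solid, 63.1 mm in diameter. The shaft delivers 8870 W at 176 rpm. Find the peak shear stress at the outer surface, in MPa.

ω = 2π·176/60 = 18.43 rad/s, so T = P/ω = 8870 / 18.43 = 481.3 N·m.
J = πd⁴/32 = π(0.0631)⁴/32 = 1.556×10^-6 m⁴.
τ_max = T·r/J = 481.3 × 0.0316 / 1.556×10^-6 = 9.756×10^6 Pa.

9.76 MPa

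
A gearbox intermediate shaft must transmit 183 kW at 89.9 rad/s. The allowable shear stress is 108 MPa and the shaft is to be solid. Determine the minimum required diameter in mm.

45.8 mm

ω = 89.9 rad/s, so T = P/ω = 183×10³ / 89.90 = 2036 N·m.
For a solid shaft τ_max = 16T/(πd³), so d = (16T/(π τ_allow))^(1/3) = (16·2036/(π·1.08×10^8))^(1/3) = 0.04579 m.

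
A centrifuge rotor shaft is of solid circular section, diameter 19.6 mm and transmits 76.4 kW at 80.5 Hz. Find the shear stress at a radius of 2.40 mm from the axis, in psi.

3630 psi

ω = 2π·80.5 = 505.8 rad/s, so T = P/ω = 76.4×10³ / 505.8 = 151.0 N·m.
J = πd⁴/32 = π(0.0196)⁴/32 = 1.449×10^-8 m⁴.
Shear stress varies linearly with radius: τ = T·r/J = 151.0 × 0.00240 / 1.449×10^-8 = 2.502×10^7 Pa.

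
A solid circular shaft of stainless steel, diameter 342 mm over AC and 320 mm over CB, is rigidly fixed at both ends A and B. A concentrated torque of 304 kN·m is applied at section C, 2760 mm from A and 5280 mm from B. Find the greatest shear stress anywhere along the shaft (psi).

Compatibility: T_A·a/J_AC = T_B·b/J_CB with T_A + T_B = T₀.
J_AC = 1.34×10^-3 m⁴, J_CB = 1.03×10^-3 m⁴, so T_A = T₀·(J_AC/a)/((J_AC/a)+(J_CB/b)) = 217000 N·m, T_B = 86960 N·m.
τ in each portion: τ_AC = 2.76×10^7 Pa, τ_CB = 1.35×10^7 Pa; maximum is in AC.
τ_max = T_AC·r/J = 217000·0.171/1.34×10^-3 = 2.763×10^7 Pa.

4010 psi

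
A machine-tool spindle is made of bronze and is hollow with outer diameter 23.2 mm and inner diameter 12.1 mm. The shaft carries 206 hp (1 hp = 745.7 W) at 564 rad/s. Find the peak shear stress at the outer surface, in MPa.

ω = 564 rad/s, so T = P/ω = 206×745.7 / 564.0 = 272.4 N·m.
J = π(d_o⁴ − d_i⁴)/32 = π(0.0232⁴ − 0.0121⁴)/32 = 2.634×10^-8 m⁴.
τ_max = T·r/J = 272.4 × 0.0116 / 2.634×10^-8 = 1.200×10^8 Pa.

120 MPa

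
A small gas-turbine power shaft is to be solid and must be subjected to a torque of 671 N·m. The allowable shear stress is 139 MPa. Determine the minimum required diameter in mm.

For a solid shaft τ_max = 16T/(πd³), so d = (16T/(π τ_allow))^(1/3) = (16·671.0/(π·1.39×10^8))^(1/3) = 0.02908 m.

29.1 mm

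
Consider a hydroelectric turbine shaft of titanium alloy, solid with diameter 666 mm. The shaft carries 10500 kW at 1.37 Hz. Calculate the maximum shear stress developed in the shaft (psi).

3050 psi

ω = 2π·1.37 = 8.608 rad/s, so T = P/ω = 10500×10³ / 8.608 = 1.220e6 N·m.
J = πd⁴/32 = π(0.666)⁴/32 = 0.01932 m⁴.
τ_max = T·r/J = 1.220e6 × 0.333 / 0.01932 = 2.103×10^7 Pa.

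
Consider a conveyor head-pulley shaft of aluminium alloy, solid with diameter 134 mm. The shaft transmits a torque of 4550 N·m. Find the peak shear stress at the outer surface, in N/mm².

9.63 N/mm²

J = πd⁴/32 = π(0.134)⁴/32 = 3.165×10^-5 m⁴.
τ_max = T·r/J = 4550 × 0.0670 / 3.165×10^-5 = 9.631×10^6 Pa.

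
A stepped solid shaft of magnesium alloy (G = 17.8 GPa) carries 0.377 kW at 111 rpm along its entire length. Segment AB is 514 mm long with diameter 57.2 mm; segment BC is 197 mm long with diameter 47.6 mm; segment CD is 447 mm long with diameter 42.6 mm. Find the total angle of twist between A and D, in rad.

0.00412 rad

ω = 2π·111/60 = 11.62 rad/s, so T = P/ω = 0.377×10³ / 11.62 = 32.43 N·m.
J_AB = π(0.0572)⁴/32 = 1.05×10^-6 m⁴; J_BC = π(0.0476)⁴/32 = 5.04×10^-7 m⁴; J_CD = π(0.0426)⁴/32 = 3.23×10^-7 m⁴.
θ = (T/G)·Σ L_i/J_i = (32.43/17.8×10⁹)·(0.514/1.05×10^-6 + 0.197/5.04×10^-7 + 0.447/3.23×10^-7) = 4.122×10^-3 rad.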